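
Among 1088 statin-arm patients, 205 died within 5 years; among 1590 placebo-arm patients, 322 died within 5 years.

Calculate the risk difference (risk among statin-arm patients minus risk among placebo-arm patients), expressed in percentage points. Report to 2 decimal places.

risk, statin-arm patients = 205/1088 = 0.1884
risk, placebo-arm patients = 322/1590 = 0.2025
risk difference = 0.1884 − 0.2025 = -0.0141 → -1.41 percentage points

RD = -1.41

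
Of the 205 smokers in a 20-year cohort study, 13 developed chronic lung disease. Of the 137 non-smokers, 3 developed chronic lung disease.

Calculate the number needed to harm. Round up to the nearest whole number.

NNH: 25

risk, smokers = 13/205 = 0.063415
risk, non-smokers = 3/137 = 0.021898
absolute risk difference = 0.041517
1 / 0.041517 = 24.087 → round up → 25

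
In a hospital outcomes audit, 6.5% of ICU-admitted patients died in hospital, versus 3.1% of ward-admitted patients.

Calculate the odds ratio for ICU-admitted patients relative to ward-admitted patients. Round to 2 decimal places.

OR ≈ 2.17

odds, ICU-admitted patients = 0.06500/0.93500 = 0.06952
odds, ward-admitted patients = 0.03100/0.96900 = 0.03199
OR = 0.06952 / 0.03199 = 2.17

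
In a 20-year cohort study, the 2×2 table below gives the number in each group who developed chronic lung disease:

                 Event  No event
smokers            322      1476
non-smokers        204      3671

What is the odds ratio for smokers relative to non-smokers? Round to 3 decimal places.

OR = (322 × 3671) / (1476 × 204) = 1182062/301104 ≈ 3.926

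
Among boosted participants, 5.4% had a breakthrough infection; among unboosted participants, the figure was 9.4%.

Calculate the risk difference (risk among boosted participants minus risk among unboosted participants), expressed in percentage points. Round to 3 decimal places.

RD = -4.000

risk difference = 0.0540 − 0.0940 = -0.0400 → -4.000 percentage points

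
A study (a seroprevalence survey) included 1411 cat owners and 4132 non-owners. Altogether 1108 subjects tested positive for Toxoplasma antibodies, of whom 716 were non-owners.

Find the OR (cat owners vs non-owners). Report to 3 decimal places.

1.835

cat owners with the outcome: 1108 − 716 = 392
cat owners without the outcome: 1411 − 392 = 1019
non-owners without the outcome: 4132 − 716 = 3416
odds, cat owners = 392/1019 = 0.3847
odds, non-owners = 716/3416 = 0.2096
OR = 0.3847 / 0.2096 = 1.835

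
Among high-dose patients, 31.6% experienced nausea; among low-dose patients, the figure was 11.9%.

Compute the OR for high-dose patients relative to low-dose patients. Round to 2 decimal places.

odds, high-dose patients = 0.3160/0.6840 = 0.4620
odds, low-dose patients = 0.1190/0.8810 = 0.1351
OR = 0.4620 / 0.1351 = 3.42

3.42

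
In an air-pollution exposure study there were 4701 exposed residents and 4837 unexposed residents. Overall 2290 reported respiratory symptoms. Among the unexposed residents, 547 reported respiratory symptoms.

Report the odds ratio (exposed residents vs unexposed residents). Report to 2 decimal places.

exposed residents with the outcome: 2290 − 547 = 1743
exposed residents without the outcome: 4701 − 1743 = 2958
unexposed residents without the outcome: 4837 − 547 = 4290
odds, exposed residents = 1743/2958 = 0.5892
odds, unexposed residents = 547/4290 = 0.1275
OR = 0.5892 / 0.1275 = 4.62

OR = 4.62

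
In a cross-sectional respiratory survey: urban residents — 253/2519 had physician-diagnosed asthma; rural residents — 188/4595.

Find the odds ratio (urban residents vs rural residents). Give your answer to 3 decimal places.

OR = (253 × 4407) / (2266 × 188) = 1114971/426008 ≈ 2.617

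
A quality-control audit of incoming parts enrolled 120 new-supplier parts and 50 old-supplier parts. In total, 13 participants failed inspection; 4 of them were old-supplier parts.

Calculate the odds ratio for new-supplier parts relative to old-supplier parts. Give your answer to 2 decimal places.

new-supplier parts with the outcome: 13 − 4 = 9
new-supplier parts without the outcome: 120 − 9 = 111
old-supplier parts without the outcome: 50 − 4 = 46
odds, new-supplier parts = 9/111 = 0.0811
odds, old-supplier parts = 4/46 = 0.0870
OR = 0.0811 / 0.0870 = 0.93

OR = 0.93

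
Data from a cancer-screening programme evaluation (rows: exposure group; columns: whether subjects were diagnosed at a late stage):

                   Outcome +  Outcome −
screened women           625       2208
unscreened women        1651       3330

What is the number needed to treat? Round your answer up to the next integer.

NNT = 10

risk, screened women = 625/2833 = 0.220614
risk, unscreened women = 1651/4981 = 0.331460
absolute risk difference = 0.110845
1 / 0.110845 = 9.022 → round up → 10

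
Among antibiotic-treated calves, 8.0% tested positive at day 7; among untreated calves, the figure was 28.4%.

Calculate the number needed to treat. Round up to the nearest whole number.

absolute risk difference = 0.204000
1 / 0.204000 = 4.902 → round up → 5

NNT = 5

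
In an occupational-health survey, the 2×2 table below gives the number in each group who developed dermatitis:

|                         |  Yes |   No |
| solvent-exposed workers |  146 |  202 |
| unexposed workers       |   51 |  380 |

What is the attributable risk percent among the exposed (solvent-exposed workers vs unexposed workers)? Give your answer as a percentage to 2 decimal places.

risk, solvent-exposed workers = 146/348 = 0.4195
risk, unexposed workers = 51/431 = 0.1183
AR% = (0.4195 − 0.1183) / 0.4195 = 0.7180 → 71.80%

71.80%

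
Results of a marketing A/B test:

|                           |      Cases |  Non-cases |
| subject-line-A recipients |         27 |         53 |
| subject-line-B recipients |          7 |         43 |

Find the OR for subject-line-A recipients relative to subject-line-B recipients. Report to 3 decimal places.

odds, subject-line-A recipients = 27/53 = 0.5094
odds, subject-line-B recipients = 7/43 = 0.1628
OR = 0.5094 / 0.1628 = 3.129

OR ≈ 3.129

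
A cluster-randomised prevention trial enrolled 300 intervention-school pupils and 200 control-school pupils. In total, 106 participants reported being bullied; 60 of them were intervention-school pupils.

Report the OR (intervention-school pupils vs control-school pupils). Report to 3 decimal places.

OR ≈ 0.837

intervention-school pupils without the outcome: 300 − 60 = 240
control-school pupils with the outcome: 106 − 60 = 46
control-school pupils without the outcome: 200 − 46 = 154
odds, intervention-school pupils = 60/240 = 0.2500
odds, control-school pupils = 46/154 = 0.2987
OR = 0.2500 / 0.2987 = 0.837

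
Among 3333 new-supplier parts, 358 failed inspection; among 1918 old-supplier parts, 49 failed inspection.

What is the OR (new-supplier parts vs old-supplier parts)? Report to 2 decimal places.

odds, new-supplier parts = 358/2975 = 0.12034
odds, old-supplier parts = 49/1869 = 0.02622
OR = 0.12034 / 0.02622 = 4.59

OR: 4.59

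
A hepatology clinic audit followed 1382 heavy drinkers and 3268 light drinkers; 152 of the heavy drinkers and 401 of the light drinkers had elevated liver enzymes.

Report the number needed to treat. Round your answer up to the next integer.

79

risk, heavy drinkers = 152/1382 = 0.109986
risk, light drinkers = 401/3268 = 0.122705
absolute risk difference = 0.012719
1 / 0.012719 = 78.623 → round up → 79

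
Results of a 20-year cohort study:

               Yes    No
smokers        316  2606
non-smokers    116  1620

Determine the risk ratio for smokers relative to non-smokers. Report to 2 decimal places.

1.62

risk, smokers = 316/2922 = 0.1081
risk, non-smokers = 116/1736 = 0.0668
RR = 0.1081 / 0.0668 = 1.62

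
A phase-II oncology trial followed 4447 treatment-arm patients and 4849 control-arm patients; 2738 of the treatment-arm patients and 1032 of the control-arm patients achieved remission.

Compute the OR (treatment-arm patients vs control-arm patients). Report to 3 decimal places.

OR = (2738 × 3817) / (1709 × 1032) = 10450946/1763688 ≈ 5.926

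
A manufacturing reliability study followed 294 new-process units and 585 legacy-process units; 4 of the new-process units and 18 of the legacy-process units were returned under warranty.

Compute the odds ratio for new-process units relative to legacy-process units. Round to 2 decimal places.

OR = 0.43

odds, new-process units = 4/290 = 0.01379
odds, legacy-process units = 18/567 = 0.03175
OR = 0.01379 / 0.03175 = 0.43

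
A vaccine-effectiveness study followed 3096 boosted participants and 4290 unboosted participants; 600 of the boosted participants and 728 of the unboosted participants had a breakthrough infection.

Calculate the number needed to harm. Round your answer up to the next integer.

risk, boosted participants = 600/3096 = 0.193798
risk, unboosted participants = 728/4290 = 0.169697
absolute risk difference = 0.024101
1 / 0.024101 = 41.492 → round up → 42

NNH = 42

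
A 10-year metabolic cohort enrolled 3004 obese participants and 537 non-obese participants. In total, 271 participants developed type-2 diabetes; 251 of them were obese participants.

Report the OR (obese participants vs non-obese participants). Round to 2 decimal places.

2.36

obese participants without the outcome: 3004 − 251 = 2753
non-obese participants with the outcome: 271 − 251 = 20
non-obese participants without the outcome: 537 − 20 = 517
odds, obese participants = 251/2753 = 0.09117
odds, non-obese participants = 20/517 = 0.03868
OR = 0.09117 / 0.03868 = 2.36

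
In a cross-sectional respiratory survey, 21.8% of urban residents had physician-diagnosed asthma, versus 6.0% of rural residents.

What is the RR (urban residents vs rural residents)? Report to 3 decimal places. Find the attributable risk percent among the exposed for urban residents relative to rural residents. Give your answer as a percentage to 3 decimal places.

RR = 3.633; AR% = 72.477%

RR = 0.2180 / 0.0600 = 3.633
AR% = (0.2180 − 0.0600) / 0.2180 = 0.7248 → 72.477%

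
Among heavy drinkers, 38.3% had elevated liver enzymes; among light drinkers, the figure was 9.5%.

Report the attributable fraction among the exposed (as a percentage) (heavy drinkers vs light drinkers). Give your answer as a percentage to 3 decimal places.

AR% = (0.3830 − 0.0950) / 0.3830 = 0.7520 → 75.196%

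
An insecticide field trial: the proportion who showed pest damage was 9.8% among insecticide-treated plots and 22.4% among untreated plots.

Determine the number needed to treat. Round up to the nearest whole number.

absolute risk difference = 0.126000
1 / 0.126000 = 7.937 → round up → 8

8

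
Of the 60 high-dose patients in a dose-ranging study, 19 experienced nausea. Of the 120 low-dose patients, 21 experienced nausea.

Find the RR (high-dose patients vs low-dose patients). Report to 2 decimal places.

RR = 1.81

risk, high-dose patients = 19/60 = 0.3167
risk, low-dose patients = 21/120 = 0.1750
RR = 0.3167 / 0.1750 = 1.81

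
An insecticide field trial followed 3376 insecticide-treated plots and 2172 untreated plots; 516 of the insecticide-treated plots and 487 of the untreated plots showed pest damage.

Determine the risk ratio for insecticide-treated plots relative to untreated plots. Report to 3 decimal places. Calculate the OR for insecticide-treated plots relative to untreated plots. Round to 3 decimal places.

RR = 0.682; OR = 0.624

risk, insecticide-treated plots = 516/3376 = 0.1528
risk, untreated plots = 487/2172 = 0.2242
RR = 0.1528 / 0.2242 = 0.682
OR = (516 × 1685) / (2860 × 487) = 869460/1392820 ≈ 0.624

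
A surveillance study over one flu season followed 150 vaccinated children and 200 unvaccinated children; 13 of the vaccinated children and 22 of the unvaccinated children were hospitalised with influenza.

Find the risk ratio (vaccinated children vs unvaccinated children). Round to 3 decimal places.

risk, vaccinated children = 13/150 = 0.0867
risk, unvaccinated children = 22/200 = 0.1100
RR = 0.0867 / 0.1100 = 0.788

0.788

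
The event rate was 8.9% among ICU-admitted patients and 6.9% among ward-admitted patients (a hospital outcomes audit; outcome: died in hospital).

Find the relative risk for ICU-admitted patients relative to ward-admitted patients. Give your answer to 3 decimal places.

RR = 0.0890 / 0.0690 = 1.290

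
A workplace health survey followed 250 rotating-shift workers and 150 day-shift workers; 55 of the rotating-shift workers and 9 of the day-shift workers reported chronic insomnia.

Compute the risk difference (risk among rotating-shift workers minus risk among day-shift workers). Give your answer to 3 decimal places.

0.160

risk, rotating-shift workers = 55/250 = 0.2200
risk, day-shift workers = 9/150 = 0.0600
risk difference = 0.2200 − 0.0600 = 0.160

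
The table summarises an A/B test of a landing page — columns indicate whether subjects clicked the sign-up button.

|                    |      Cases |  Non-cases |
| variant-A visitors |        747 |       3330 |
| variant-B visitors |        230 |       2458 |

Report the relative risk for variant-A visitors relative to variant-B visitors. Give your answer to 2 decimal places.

risk, variant-A visitors = 747/4077 = 0.1832
risk, variant-B visitors = 230/2688 = 0.0856
RR = 0.1832 / 0.0856 = 2.14

2.14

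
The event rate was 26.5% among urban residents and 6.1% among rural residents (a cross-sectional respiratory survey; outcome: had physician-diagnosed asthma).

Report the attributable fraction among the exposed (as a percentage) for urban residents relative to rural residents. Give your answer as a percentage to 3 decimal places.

AR% = (0.2650 − 0.0610) / 0.2650 = 0.7698 → 76.981%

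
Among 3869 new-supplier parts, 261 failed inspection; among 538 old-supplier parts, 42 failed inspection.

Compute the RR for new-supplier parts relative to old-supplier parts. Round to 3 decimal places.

RR ≈ 0.864

risk, new-supplier parts = 261/3869 = 0.0675
risk, old-supplier parts = 42/538 = 0.0781
RR = 0.0675 / 0.0781 = 0.864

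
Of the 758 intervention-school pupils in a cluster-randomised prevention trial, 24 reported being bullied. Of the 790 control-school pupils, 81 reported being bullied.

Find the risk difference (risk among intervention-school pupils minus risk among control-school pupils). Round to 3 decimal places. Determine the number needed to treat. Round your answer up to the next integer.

RD = -0.071; NNT = 15

risk, intervention-school pupils = 24/758 = 0.03166
risk, control-school pupils = 81/790 = 0.10253
risk difference = 0.03166 − 0.10253 = -0.071
absolute risk difference = 0.070869
1 / 0.070869 = 14.111 → round up → 15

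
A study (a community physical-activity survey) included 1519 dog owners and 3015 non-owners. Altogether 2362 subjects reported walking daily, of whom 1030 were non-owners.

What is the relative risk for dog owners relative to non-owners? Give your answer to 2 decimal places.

dog owners with the outcome: 2362 − 1030 = 1332
dog owners without the outcome: 1519 − 1332 = 187
non-owners without the outcome: 3015 − 1030 = 1985
risk, dog owners = 1332/1519 = 0.8769
risk, non-owners = 1030/3015 = 0.3416
RR = 0.8769 / 0.3416 = 2.57

RR ≈ 2.57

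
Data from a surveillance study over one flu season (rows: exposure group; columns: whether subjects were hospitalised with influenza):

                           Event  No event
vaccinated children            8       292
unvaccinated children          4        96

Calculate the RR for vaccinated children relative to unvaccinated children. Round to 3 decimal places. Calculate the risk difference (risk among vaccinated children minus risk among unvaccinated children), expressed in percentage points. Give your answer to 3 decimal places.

risk, vaccinated children = 8/300 = 0.02667
risk, unvaccinated children = 4/100 = 0.04000
RR = 0.02667 / 0.04000 = 0.667
risk difference = 0.02667 − 0.04000 = -0.01333 → -1.333 percentage points

RR = 0.667; RD = -1.333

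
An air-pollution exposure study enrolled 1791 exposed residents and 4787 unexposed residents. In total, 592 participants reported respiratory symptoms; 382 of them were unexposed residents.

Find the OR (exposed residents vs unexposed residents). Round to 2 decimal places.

1.53

exposed residents with the outcome: 592 − 382 = 210
exposed residents without the outcome: 1791 − 210 = 1581
unexposed residents without the outcome: 4787 − 382 = 4405
OR = (210 × 4405) / (1581 × 382) = 925050/603942 ≈ 1.53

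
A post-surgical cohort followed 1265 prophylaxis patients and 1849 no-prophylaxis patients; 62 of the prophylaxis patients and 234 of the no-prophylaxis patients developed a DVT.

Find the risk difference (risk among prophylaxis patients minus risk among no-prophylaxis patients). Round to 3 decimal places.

risk, prophylaxis patients = 62/1265 = 0.04901
risk, no-prophylaxis patients = 234/1849 = 0.12655
risk difference = 0.04901 − 0.12655 = -0.078

-0.078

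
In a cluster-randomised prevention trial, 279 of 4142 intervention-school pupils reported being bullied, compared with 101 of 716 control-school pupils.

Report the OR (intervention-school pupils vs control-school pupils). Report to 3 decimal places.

OR = (279 × 615) / (3863 × 101) = 171585/390163 ≈ 0.440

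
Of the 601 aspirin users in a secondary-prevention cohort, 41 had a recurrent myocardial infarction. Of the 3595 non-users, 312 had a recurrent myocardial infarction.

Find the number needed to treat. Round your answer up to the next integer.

NNT = 54

risk, aspirin users = 41/601 = 0.068220
risk, non-users = 312/3595 = 0.086787
absolute risk difference = 0.018568
1 / 0.018568 = 53.856 → round up → 54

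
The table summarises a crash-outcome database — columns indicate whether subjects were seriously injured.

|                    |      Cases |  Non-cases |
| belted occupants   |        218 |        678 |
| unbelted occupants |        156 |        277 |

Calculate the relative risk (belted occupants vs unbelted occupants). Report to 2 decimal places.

RR: 0.68

risk, belted occupants = 218/896 = 0.2433
risk, unbelted occupants = 156/433 = 0.3603
RR = 0.2433 / 0.3603 = 0.68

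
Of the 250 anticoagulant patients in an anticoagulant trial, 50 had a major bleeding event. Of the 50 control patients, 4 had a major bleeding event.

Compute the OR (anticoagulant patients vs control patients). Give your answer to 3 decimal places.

OR = (50 × 46) / (200 × 4) = 2300/800 ≈ 2.875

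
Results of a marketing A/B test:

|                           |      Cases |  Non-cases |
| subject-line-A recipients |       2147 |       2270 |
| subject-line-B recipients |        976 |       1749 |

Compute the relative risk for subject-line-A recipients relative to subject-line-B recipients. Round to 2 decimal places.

risk, subject-line-A recipients = 2147/4417 = 0.4861
risk, subject-line-B recipients = 976/2725 = 0.3582
RR = 0.4861 / 0.3582 = 1.36

RR ≈ 1.36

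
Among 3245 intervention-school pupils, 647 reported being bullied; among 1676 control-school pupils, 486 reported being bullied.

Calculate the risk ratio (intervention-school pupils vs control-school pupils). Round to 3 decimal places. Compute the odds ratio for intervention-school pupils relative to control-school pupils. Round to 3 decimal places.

risk, intervention-school pupils = 647/3245 = 0.1994
risk, control-school pupils = 486/1676 = 0.2900
RR = 0.1994 / 0.2900 = 0.688
OR = (647 × 1190) / (2598 × 486) = 769930/1262628 ≈ 0.610

RR = 0.688; OR = 0.610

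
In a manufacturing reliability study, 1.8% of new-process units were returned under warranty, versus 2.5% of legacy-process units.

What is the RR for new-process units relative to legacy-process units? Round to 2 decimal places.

RR = 0.01800 / 0.02500 = 0.72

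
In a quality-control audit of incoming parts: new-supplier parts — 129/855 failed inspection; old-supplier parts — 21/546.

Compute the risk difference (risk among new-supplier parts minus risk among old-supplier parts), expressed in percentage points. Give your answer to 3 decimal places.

11.242

risk, new-supplier parts = 129/855 = 0.15088
risk, old-supplier parts = 21/546 = 0.03846
risk difference = 0.15088 − 0.03846 = 0.11242 → 11.242 percentage points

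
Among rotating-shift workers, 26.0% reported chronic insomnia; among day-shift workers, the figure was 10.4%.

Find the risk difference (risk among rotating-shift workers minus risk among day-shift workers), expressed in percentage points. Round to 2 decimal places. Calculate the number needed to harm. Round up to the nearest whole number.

risk difference = 0.2600 − 0.1040 = 0.1560 → 15.60 percentage points
absolute risk difference = 0.156000
1 / 0.156000 = 6.410 → round up → 7

RD = 15.60; NNH = 7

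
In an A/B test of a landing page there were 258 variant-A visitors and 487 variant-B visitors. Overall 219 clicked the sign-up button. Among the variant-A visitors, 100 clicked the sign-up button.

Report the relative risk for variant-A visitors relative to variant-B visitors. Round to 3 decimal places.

variant-A visitors without the outcome: 258 − 100 = 158
variant-B visitors with the outcome: 219 − 100 = 119
variant-B visitors without the outcome: 487 − 119 = 368
risk, variant-A visitors = 100/258 = 0.3876
risk, variant-B visitors = 119/487 = 0.2444
RR = 0.3876 / 0.2444 = 1.586

1.586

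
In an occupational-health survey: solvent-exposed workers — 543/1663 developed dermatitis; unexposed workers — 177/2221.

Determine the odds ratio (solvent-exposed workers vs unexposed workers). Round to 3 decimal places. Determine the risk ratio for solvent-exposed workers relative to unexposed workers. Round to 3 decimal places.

OR = 5.599; RR = 4.097

OR = (543 × 2044) / (1120 × 177) = 1109892/198240 ≈ 5.599
risk, solvent-exposed workers = 543/1663 = 0.3265
risk, unexposed workers = 177/2221 = 0.0797
RR = 0.3265 / 0.0797 = 4.097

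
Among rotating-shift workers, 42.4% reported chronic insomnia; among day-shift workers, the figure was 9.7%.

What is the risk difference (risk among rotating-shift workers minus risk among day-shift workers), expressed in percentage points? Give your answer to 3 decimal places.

risk difference = 0.4240 − 0.0970 = 0.3270 → 32.700 percentage points

RD: 32.700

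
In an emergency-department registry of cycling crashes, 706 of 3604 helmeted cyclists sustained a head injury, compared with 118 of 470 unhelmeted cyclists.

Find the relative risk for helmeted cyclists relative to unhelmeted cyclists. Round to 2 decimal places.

risk, helmeted cyclists = 706/3604 = 0.1959
risk, unhelmeted cyclists = 118/470 = 0.2511
RR = 0.1959 / 0.2511 = 0.78

RR: 0.78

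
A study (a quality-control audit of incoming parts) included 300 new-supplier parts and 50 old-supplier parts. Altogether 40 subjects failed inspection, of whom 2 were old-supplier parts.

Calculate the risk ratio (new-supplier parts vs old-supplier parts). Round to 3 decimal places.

RR ≈ 3.167

new-supplier parts with the outcome: 40 − 2 = 38
new-supplier parts without the outcome: 300 − 38 = 262
old-supplier parts without the outcome: 50 − 2 = 48
risk, new-supplier parts = 38/300 = 0.12667
risk, old-supplier parts = 2/50 = 0.04000
RR = 0.12667 / 0.04000 = 3.167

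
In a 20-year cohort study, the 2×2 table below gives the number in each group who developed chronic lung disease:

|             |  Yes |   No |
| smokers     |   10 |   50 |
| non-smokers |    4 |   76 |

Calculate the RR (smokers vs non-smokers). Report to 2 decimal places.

RR = 3.33

risk, smokers = 10/60 = 0.1667
risk, non-smokers = 4/80 = 0.0500
RR = 0.1667 / 0.0500 = 3.33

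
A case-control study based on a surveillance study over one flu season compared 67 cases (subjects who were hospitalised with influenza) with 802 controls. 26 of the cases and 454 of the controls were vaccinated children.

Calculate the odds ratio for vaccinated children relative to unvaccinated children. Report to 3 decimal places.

0.486

odds, vaccinated children = 26/454 = 0.0573
odds, unvaccinated children = 41/348 = 0.1178
OR = 0.0573 / 0.1178 = 0.486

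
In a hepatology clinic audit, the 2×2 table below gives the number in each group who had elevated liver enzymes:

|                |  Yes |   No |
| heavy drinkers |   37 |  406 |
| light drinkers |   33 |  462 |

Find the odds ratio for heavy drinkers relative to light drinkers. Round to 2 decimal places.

1.28

odds, heavy drinkers = 37/406 = 0.0911
odds, light drinkers = 33/462 = 0.0714
OR = 0.0911 / 0.0714 = 1.28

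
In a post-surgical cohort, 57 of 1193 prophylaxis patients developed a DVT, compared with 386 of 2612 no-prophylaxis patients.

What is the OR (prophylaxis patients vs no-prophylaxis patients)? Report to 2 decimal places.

OR: 0.29

odds, prophylaxis patients = 57/1136 = 0.05018
odds, no-prophylaxis patients = 386/2226 = 0.17341
OR = 0.05018 / 0.17341 = 0.29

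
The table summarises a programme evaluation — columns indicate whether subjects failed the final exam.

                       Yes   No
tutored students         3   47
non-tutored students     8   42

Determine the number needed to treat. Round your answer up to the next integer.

risk, tutored students = 3/50 = 0.060000
risk, non-tutored students = 8/50 = 0.160000
absolute risk difference = 0.100000
1 / 0.100000 = 10.000 → round up → 10

10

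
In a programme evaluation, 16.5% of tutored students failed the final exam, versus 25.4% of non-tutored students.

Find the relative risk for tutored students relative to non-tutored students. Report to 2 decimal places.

RR = 0.1650 / 0.2540 = 0.65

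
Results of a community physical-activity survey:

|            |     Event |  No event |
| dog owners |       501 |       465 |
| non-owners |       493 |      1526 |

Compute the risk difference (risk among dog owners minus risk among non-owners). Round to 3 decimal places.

risk, dog owners = 501/966 = 0.5186
risk, non-owners = 493/2019 = 0.2442
risk difference = 0.5186 − 0.2442 = 0.274

0.274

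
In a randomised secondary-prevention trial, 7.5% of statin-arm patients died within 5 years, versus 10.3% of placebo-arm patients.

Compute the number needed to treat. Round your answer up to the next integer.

NNT ≈ 36

absolute risk difference = 0.028000
1 / 0.028000 = 35.714 → round up → 36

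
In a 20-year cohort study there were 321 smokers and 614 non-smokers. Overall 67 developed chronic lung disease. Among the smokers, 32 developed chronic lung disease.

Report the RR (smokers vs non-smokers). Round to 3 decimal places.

smokers without the outcome: 321 − 32 = 289
non-smokers with the outcome: 67 − 32 = 35
non-smokers without the outcome: 614 − 35 = 579
risk, smokers = 32/321 = 0.0997
risk, non-smokers = 35/614 = 0.0570
RR = 0.0997 / 0.0570 = 1.749

RR ≈ 1.749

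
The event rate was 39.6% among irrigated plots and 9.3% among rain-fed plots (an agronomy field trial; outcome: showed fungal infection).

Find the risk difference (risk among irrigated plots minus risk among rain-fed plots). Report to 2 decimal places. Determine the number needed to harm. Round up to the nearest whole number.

risk difference = 0.3960 − 0.0930 = 0.30
absolute risk difference = 0.303000
1 / 0.303000 = 3.300 → round up → 4

RD = 0.30; NNH = 4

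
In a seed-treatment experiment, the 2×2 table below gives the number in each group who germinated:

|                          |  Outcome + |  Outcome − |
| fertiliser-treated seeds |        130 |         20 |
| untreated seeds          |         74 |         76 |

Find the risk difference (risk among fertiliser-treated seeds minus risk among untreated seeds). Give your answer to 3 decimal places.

risk, fertiliser-treated seeds = 130/150 = 0.8667
risk, untreated seeds = 74/150 = 0.4933
risk difference = 0.8667 − 0.4933 = 0.373

RD: 0.373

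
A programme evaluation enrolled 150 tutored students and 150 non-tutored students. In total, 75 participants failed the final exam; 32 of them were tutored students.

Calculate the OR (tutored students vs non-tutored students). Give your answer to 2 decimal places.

tutored students without the outcome: 150 − 32 = 118
non-tutored students with the outcome: 75 − 32 = 43
non-tutored students without the outcome: 150 − 43 = 107
odds, tutored students = 32/118 = 0.2712
odds, non-tutored students = 43/107 = 0.4019
OR = 0.2712 / 0.4019 = 0.67

0.67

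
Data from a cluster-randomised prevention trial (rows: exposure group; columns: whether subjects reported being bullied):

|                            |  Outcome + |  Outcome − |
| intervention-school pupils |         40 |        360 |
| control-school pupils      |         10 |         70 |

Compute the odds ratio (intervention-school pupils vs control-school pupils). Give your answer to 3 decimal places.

OR = (40 × 70) / (360 × 10) = 2800/3600 ≈ 0.778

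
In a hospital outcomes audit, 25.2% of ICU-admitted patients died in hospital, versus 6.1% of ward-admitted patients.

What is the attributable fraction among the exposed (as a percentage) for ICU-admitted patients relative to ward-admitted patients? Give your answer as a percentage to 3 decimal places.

AR% = (0.2520 − 0.0610) / 0.2520 = 0.7579 → 75.794%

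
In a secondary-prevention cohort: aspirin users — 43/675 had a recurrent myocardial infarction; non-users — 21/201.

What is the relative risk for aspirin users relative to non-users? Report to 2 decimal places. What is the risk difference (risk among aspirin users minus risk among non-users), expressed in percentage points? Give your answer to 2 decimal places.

risk, aspirin users = 43/675 = 0.0637
risk, non-users = 21/201 = 0.1045
RR = 0.0637 / 0.1045 = 0.61
risk difference = 0.0637 − 0.1045 = -0.0408 → -4.08 percentage points

RR = 0.61; RD = -4.08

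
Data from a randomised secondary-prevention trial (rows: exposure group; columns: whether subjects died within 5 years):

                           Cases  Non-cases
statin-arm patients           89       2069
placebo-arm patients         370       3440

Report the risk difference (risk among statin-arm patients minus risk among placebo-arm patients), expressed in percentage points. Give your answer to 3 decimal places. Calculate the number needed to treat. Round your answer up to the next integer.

risk, statin-arm patients = 89/2158 = 0.04124
risk, placebo-arm patients = 370/3810 = 0.09711
risk difference = 0.04124 − 0.09711 = -0.05587 → -5.587 percentage points
absolute risk difference = 0.055871
1 / 0.055871 = 17.898 → round up → 18

RD = -5.587; NNT = 18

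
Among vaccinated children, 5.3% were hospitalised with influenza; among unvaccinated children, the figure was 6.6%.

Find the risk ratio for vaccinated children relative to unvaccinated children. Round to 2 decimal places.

RR = 0.0530 / 0.0660 = 0.80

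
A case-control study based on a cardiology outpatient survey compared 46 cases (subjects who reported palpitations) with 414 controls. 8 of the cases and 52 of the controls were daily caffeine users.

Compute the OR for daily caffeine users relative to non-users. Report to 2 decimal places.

OR = (8 × 362) / (52 × 38) = 2896/1976 ≈ 1.47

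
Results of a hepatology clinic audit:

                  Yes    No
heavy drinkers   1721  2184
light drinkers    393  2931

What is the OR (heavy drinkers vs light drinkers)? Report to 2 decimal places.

OR = (1721 × 2931) / (2184 × 393) = 5044251/858312 ≈ 5.88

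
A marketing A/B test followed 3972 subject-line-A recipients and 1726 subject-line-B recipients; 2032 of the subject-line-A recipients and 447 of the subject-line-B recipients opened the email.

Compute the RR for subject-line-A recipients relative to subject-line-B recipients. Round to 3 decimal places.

risk, subject-line-A recipients = 2032/3972 = 0.5116
risk, subject-line-B recipients = 447/1726 = 0.2590
RR = 0.5116 / 0.2590 = 1.975

RR: 1.975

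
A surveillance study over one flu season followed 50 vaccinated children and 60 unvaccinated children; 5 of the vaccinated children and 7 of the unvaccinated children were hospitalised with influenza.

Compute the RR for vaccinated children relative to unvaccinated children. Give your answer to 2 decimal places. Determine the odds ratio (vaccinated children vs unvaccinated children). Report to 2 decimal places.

risk, vaccinated children = 5/50 = 0.1000
risk, unvaccinated children = 7/60 = 0.1167
RR = 0.1000 / 0.1167 = 0.86
OR = (5 × 53) / (45 × 7) = 265/315 ≈ 0.84

RR = 0.86; OR = 0.84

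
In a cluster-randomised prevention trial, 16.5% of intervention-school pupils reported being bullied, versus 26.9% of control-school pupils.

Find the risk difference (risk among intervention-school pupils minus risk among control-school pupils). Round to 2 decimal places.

risk difference = 0.1650 − 0.2690 = -0.10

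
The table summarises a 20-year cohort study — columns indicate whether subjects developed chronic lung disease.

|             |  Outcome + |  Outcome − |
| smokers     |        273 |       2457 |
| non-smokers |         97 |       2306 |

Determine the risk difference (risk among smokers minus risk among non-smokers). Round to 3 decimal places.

risk, smokers = 273/2730 = 0.10000
risk, non-smokers = 97/2403 = 0.04037
risk difference = 0.10000 − 0.04037 = 0.060

RD: 0.060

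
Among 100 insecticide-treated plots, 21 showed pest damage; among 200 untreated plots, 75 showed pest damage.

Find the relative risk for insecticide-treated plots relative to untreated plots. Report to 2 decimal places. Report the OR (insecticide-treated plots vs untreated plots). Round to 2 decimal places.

RR = 0.56; OR = 0.44

risk, insecticide-treated plots = 21/100 = 0.2100
risk, untreated plots = 75/200 = 0.3750
RR = 0.2100 / 0.3750 = 0.56
odds, insecticide-treated plots = 21/79 = 0.2658
odds, untreated plots = 75/125 = 0.6000
OR = 0.2658 / 0.6000 = 0.44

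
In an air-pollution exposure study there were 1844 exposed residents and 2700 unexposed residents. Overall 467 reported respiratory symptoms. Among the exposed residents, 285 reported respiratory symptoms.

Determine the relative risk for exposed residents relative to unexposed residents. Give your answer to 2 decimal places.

exposed residents without the outcome: 1844 − 285 = 1559
unexposed residents with the outcome: 467 − 285 = 182
unexposed residents without the outcome: 2700 − 182 = 2518
risk, exposed residents = 285/1844 = 0.1546
risk, unexposed residents = 182/2700 = 0.0674
RR = 0.1546 / 0.0674 = 2.29

RR = 2.29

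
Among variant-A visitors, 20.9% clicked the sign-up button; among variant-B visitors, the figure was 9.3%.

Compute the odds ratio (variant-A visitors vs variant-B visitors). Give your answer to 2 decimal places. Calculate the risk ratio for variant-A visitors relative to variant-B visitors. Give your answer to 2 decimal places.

OR = 2.58; RR = 2.25

odds, variant-A visitors = 0.2090/0.7910 = 0.2642
odds, variant-B visitors = 0.0930/0.9070 = 0.1025
OR = 0.2642 / 0.1025 = 2.58
RR = 0.2090 / 0.0930 = 2.25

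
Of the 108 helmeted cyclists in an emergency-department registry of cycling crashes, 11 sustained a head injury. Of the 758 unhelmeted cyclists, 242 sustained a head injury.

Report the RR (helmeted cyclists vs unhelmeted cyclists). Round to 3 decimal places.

0.319

risk, helmeted cyclists = 11/108 = 0.1019
risk, unhelmeted cyclists = 242/758 = 0.3193
RR = 0.1019 / 0.3193 = 0.319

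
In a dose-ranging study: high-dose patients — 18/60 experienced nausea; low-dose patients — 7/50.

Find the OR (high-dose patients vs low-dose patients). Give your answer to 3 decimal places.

2.633

odds, high-dose patients = 18/42 = 0.4286
odds, low-dose patients = 7/43 = 0.1628
OR = 0.4286 / 0.1628 = 2.633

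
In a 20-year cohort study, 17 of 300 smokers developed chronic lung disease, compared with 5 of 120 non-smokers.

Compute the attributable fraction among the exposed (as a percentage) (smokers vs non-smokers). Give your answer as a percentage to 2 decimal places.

risk, smokers = 17/300 = 0.05667
risk, non-smokers = 5/120 = 0.04167
AR% = (0.05667 − 0.04167) / 0.05667 = 0.2647 → 26.47%

AR% ≈ 26.47%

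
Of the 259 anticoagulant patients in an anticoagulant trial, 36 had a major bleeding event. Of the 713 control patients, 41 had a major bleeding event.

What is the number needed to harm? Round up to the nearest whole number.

13

risk, anticoagulant patients = 36/259 = 0.138996
risk, control patients = 41/713 = 0.057504
absolute risk difference = 0.081493
1 / 0.081493 = 12.271 → round up → 13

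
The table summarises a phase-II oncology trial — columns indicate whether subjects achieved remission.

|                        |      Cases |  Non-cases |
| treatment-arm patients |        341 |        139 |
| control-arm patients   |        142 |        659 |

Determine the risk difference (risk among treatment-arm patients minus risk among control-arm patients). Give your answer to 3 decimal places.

risk, treatment-arm patients = 341/480 = 0.7104
risk, control-arm patients = 142/801 = 0.1773
risk difference = 0.7104 − 0.1773 = 0.533

0.533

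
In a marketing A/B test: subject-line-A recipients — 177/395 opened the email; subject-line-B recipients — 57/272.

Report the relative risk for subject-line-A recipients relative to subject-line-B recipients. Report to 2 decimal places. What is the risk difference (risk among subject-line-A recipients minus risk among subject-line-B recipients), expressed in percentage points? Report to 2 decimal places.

RR = 2.14; RD = 23.85

risk, subject-line-A recipients = 177/395 = 0.4481
risk, subject-line-B recipients = 57/272 = 0.2096
RR = 0.4481 / 0.2096 = 2.14
risk difference = 0.4481 − 0.2096 = 0.2385 → 23.85 percentage points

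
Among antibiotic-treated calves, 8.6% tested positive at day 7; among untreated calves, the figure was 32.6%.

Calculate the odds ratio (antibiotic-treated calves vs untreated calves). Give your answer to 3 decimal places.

0.195

odds, antibiotic-treated calves = 0.0860/0.9140 = 0.0941
odds, untreated calves = 0.3260/0.6740 = 0.4837
OR = 0.0941 / 0.4837 = 0.195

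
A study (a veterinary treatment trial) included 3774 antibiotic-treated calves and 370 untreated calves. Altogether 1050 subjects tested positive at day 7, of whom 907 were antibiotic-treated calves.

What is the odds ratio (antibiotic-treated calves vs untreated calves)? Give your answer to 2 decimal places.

OR: 0.50

antibiotic-treated calves without the outcome: 3774 − 907 = 2867
untreated calves with the outcome: 1050 − 907 = 143
untreated calves without the outcome: 370 − 143 = 227
OR = (907 × 227) / (2867 × 143) = 205889/409981 ≈ 0.50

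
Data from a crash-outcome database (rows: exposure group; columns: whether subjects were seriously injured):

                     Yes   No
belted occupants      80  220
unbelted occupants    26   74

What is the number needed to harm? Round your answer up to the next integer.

150

risk, belted occupants = 80/300 = 0.266667
risk, unbelted occupants = 26/100 = 0.260000
absolute risk difference = 0.006667
1 / 0.006667 = 149.993 → round up → 150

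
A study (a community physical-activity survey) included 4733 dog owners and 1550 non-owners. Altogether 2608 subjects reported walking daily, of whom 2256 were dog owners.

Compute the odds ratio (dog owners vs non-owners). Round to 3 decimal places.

OR = 3.100

dog owners without the outcome: 4733 − 2256 = 2477
non-owners with the outcome: 2608 − 2256 = 352
non-owners without the outcome: 1550 − 352 = 1198
OR = (2256 × 1198) / (2477 × 352) = 2702688/871904 ≈ 3.100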